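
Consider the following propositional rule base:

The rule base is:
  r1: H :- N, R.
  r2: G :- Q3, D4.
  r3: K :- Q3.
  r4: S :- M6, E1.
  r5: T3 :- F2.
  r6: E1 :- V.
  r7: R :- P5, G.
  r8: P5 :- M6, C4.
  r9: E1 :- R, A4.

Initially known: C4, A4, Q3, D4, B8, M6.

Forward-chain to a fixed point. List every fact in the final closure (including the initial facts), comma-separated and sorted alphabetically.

Round 1: r2 [G :- Q3, D4.]; r3 [K :- Q3.]; r8 [P5 :- M6, C4.]. Adds G, K, P5.
Round 2: r7 [R :- P5, G.]. Adds R.
Round 3: r9 [E1 :- R, A4.]. Adds E1.
Round 4: r4 [S :- M6, E1.]. Adds S.

A4, B8, C4, D4, E1, G, K, M6, P5, Q3, R, S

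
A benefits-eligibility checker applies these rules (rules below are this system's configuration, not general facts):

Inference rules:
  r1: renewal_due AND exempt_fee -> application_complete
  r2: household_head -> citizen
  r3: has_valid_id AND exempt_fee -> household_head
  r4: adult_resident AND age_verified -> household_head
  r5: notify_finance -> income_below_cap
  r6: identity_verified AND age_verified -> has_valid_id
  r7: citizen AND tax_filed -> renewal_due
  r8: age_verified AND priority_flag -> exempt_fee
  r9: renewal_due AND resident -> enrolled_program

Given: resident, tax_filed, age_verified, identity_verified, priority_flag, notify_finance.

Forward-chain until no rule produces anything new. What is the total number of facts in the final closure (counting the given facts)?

Round 1: r5 [notify_finance -> income_below_cap]; r6 [identity_verified AND age_verified -> has_valid_id]; r8 [age_verified AND priority_flag -> exempt_fee]. Adds income_below_cap, has_valid_id, exempt_fee.
Round 2: r3 [has_valid_id AND exempt_fee -> household_head]. Adds household_head.
Round 3: r2 [household_head -> citizen]. Adds citizen.
Round 4: r7 [citizen AND tax_filed -> renewal_due]. Adds renewal_due.
Round 5: r1 [renewal_due AND exempt_fee -> application_complete]; r9 [renewal_due AND resident -> enrolled_program]. Adds application_complete, enrolled_program.
Closure: {age_verified, application_complete, citizen, enrolled_program, exempt_fee, has_valid_id, household_head, identity_verified, income_below_cap, notify_finance, priority_flag, renewal_due, resident, tax_filed} — 14 facts.

14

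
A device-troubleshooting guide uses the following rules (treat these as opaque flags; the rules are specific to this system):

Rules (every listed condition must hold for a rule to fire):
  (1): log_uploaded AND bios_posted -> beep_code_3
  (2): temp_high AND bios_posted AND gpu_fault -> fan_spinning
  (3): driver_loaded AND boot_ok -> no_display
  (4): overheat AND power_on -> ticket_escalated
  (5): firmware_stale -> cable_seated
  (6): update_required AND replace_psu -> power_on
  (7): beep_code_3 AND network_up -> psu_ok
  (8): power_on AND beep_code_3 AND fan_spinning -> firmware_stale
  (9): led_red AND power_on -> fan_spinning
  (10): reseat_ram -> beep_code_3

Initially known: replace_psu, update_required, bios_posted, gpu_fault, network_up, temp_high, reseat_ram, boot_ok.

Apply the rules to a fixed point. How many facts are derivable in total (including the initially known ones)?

14

Round 1 — (2), (6), (10), derive fan_spinning, power_on, beep_code_3.
Round 2 — (7), (8), derive psu_ok, firmware_stale.
Round 3 — (5), derive cable_seated.
Closure: {beep_code_3, bios_posted, boot_ok, cable_seated, fan_spinning, firmware_stale, gpu_fault, network_up, power_on, psu_ok, replace_psu, reseat_ram, temp_high, update_required} — 14 facts.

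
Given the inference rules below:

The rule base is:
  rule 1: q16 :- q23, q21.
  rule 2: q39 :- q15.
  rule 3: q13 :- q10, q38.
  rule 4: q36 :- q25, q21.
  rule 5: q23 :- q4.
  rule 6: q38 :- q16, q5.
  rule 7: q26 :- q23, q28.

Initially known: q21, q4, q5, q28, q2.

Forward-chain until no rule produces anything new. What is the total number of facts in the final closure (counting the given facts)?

9

Round 1 fires rule 5, giving q23.
Round 2 fires rule 1, rule 7, giving q16, q26.
Round 3 fires rule 6, giving q38.
Closure: {q16, q2, q21, q23, q26, q28, q38, q4, q5} — 9 facts.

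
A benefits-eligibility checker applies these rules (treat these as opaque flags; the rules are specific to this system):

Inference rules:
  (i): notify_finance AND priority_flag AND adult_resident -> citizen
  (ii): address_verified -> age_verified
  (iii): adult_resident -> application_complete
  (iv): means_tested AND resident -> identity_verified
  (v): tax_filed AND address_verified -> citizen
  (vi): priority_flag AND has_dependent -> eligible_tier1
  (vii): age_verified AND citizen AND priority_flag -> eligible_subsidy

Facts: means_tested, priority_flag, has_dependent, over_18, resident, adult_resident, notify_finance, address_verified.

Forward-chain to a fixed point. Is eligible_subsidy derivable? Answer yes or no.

yes

[1] (i) [notify_finance AND priority_flag AND adult_resident -> citizen]; (ii) [address_verified -> age_verified]; (iii) [adult_resident -> application_complete]; (iv) [means_tested AND resident -> identity_verified]; (vi) [priority_flag AND has_dependent -> eligible_tier1]. ⇒ new: citizen, age_verified, application_complete, identity_verified, eligible_tier1.
[2] (vii) [age_verified AND citizen AND priority_flag -> eligible_subsidy]. ⇒ new: eligible_subsidy.
eligible_subsidy appears in round 2, so it is derivable.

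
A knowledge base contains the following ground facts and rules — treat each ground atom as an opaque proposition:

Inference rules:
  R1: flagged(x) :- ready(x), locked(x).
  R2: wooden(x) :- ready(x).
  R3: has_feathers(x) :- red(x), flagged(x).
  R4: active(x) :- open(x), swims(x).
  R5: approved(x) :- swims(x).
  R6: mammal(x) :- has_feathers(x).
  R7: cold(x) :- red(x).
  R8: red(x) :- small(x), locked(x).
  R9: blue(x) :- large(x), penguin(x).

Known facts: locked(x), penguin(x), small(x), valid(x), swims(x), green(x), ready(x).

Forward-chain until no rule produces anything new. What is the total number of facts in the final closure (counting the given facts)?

Round 1 — R1, R2, R5, R8, derive flagged(x), wooden(x), approved(x), red(x).
Round 2 — R3, R7, derive has_feathers(x), cold(x).
Round 3 — R6, derive mammal(x).
Closure: {approved(x), cold(x), flagged(x), green(x), has_feathers(x), locked(x), mammal(x), penguin(x), ready(x), red(x), small(x), swims(x), valid(x), wooden(x)} — 14 facts.

14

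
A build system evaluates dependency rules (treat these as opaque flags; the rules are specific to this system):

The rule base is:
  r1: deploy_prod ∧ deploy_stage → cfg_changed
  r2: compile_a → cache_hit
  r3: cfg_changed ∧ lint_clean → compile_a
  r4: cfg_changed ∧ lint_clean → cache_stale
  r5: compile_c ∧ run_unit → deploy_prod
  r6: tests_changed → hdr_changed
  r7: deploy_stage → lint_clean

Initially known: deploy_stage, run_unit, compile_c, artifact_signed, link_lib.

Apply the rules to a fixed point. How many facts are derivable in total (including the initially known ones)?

11

Round 1: r5 [compile_c ∧ run_unit → deploy_prod]; r7 [deploy_stage → lint_clean]. Adds deploy_prod, lint_clean.
Round 2: r1 [deploy_prod ∧ deploy_stage → cfg_changed]. Adds cfg_changed.
Round 3: r3 [cfg_changed ∧ lint_clean → compile_a]; r4 [cfg_changed ∧ lint_clean → cache_stale]. Adds compile_a, cache_stale.
Round 4: r2 [compile_a → cache_hit]. Adds cache_hit.
Closure: {artifact_signed, cache_hit, cache_stale, cfg_changed, compile_a, compile_c, deploy_prod, deploy_stage, link_lib, lint_clean, run_unit} — 11 facts.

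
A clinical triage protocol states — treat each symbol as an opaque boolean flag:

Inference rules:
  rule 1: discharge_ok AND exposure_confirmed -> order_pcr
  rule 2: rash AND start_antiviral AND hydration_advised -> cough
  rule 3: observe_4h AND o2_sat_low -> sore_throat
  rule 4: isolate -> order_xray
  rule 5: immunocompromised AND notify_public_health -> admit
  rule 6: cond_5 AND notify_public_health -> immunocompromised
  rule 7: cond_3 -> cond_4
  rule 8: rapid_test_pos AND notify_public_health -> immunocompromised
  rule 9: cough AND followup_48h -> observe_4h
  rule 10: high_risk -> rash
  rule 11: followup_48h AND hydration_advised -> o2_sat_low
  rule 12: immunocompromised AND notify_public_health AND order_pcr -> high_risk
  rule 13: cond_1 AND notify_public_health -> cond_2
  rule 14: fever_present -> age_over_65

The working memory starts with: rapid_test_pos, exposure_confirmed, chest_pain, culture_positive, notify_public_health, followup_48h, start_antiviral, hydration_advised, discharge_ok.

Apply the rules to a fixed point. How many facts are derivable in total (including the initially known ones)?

18

Round 1 fires rule 1, rule 8, rule 11, giving order_pcr, immunocompromised, o2_sat_low.
Round 2 fires rule 5, rule 12, giving admit, high_risk.
Round 3 fires rule 10, giving rash.
Round 4 fires rule 2, giving cough.
Round 5 fires rule 9, giving observe_4h.
Round 6 fires rule 3, giving sore_throat.
Closure: {admit, chest_pain, cough, culture_positive, discharge_ok, exposure_confirmed, followup_48h, high_risk, hydration_advised, immunocompromised, notify_public_health, o2_sat_low, observe_4h, order_pcr, rapid_test_pos, rash, sore_throat, start_antiviral} — 18 facts.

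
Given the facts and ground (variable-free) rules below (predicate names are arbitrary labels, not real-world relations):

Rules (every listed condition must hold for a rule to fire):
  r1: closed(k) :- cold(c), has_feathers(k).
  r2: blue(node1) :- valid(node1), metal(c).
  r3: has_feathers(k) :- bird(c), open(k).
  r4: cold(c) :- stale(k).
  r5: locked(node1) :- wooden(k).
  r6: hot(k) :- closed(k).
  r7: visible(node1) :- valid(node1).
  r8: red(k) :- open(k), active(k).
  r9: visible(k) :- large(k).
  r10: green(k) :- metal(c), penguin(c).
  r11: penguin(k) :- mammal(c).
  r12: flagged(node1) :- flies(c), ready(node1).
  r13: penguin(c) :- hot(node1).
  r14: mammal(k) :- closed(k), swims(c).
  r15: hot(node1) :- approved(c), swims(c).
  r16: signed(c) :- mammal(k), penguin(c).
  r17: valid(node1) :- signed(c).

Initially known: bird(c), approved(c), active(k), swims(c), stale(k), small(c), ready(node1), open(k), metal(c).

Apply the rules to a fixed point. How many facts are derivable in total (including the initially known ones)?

22

Round 1: r3 [has_feathers(k) :- bird(c), open(k).]; r4 [cold(c) :- stale(k).]; r8 [red(k) :- open(k), active(k).]; r15 [hot(node1) :- approved(c), swims(c).]. New: has_feathers(k), cold(c), red(k), hot(node1).
Round 2: r1 [closed(k) :- cold(c), has_feathers(k).]; r13 [penguin(c) :- hot(node1).]. New: closed(k), penguin(c).
Round 3: r6 [hot(k) :- closed(k).]; r10 [green(k) :- metal(c), penguin(c).]; r14 [mammal(k) :- closed(k), swims(c).]. New: hot(k), green(k), mammal(k).
Round 4: r16 [signed(c) :- mammal(k), penguin(c).]. New: signed(c).
Round 5: r17 [valid(node1) :- signed(c).]. New: valid(node1).
Round 6: r2 [blue(node1) :- valid(node1), metal(c).]; r7 [visible(node1) :- valid(node1).]. New: blue(node1), visible(node1).
Closure: {active(k), approved(c), bird(c), blue(node1), closed(k), cold(c), green(k), has_feathers(k), hot(k), hot(node1), mammal(k), metal(c), open(k), penguin(c), ready(node1), red(k), signed(c), small(c), stale(k), swims(c), valid(node1), visible(node1)} — 22 facts.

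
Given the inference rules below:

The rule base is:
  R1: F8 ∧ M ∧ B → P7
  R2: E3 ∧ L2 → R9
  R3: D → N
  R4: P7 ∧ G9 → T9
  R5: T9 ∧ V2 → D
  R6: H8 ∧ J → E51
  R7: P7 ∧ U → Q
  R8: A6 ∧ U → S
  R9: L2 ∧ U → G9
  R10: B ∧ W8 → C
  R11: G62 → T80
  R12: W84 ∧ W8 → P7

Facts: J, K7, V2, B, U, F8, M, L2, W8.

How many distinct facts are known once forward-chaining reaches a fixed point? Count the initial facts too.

Round 1 fires R1, R9, R10, giving P7, G9, C.
Round 2 fires R4, R7, giving T9, Q.
Round 3 fires R5, giving D.
Round 4 fires R3, giving N.
Closure: {B, C, D, F8, G9, J, K7, L2, M, N, P7, Q, T9, U, V2, W8} — 16 facts.

16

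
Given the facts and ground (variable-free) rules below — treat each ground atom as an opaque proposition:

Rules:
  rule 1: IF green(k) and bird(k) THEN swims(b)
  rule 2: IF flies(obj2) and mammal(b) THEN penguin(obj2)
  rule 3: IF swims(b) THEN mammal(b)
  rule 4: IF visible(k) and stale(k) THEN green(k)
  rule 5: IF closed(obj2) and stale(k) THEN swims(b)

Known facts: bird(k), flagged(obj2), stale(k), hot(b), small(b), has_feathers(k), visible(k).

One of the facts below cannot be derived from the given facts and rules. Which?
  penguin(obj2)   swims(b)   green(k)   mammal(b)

Round 1 fires rule 4, giving green(k).
Round 2 fires rule 1, giving swims(b).
Round 3 fires rule 3, giving mammal(b).
Derived: green(k) (round 1), mammal(b) (round 3), swims(b) (round 2). penguin(obj2) never appears in any round.

penguin(obj2)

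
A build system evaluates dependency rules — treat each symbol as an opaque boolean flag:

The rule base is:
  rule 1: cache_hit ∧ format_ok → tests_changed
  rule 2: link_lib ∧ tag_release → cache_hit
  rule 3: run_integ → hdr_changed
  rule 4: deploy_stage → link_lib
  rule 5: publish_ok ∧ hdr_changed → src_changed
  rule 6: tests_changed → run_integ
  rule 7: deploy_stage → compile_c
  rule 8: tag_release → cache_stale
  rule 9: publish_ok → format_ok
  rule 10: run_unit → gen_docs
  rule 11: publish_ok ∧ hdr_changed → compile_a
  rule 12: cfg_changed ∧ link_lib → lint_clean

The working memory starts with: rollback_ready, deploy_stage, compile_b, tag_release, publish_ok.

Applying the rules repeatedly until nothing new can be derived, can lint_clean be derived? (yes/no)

Round 1: rule 4 [deploy_stage → link_lib]; rule 7 [deploy_stage → compile_c]; rule 8 [tag_release → cache_stale]; rule 9 [publish_ok → format_ok]. Adds link_lib, compile_c, cache_stale, format_ok.
Round 2: rule 2 [link_lib ∧ tag_release → cache_hit]. Adds cache_hit.
Round 3: rule 1 [cache_hit ∧ format_ok → tests_changed]. Adds tests_changed.
Round 4: rule 6 [tests_changed → run_integ]. Adds run_integ.
Round 5: rule 3 [run_integ → hdr_changed]. Adds hdr_changed.
Round 6: rule 5 [publish_ok ∧ hdr_changed → src_changed]; rule 11 [publish_ok ∧ hdr_changed → compile_a]. Adds src_changed, compile_a.
Fixed point reached. lint_clean is concluded only by rule 12; rule 12 needs cfg_changed (never derived).

no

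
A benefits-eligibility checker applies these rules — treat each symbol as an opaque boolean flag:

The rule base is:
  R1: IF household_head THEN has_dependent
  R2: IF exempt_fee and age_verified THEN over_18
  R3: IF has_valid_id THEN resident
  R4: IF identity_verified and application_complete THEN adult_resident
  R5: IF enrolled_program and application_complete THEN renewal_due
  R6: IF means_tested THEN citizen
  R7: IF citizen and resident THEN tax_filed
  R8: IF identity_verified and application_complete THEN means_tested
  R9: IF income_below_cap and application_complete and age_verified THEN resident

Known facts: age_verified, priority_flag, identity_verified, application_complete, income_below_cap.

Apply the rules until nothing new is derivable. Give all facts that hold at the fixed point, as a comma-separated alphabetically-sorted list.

[1] R4 [IF identity_verified and application_complete THEN adult_resident]; R8 [IF identity_verified and application_complete THEN means_tested]; R9 [IF income_below_cap and application_complete and age_verified THEN resident]. ⇒ new: adult_resident, means_tested, resident.
[2] R6 [IF means_tested THEN citizen]. ⇒ new: citizen.
[3] R7 [IF citizen and resident THEN tax_filed]. ⇒ new: tax_filed.

adult_resident, age_verified, application_complete, citizen, identity_verified, income_below_cap, means_tested, priority_flag, resident, tax_filed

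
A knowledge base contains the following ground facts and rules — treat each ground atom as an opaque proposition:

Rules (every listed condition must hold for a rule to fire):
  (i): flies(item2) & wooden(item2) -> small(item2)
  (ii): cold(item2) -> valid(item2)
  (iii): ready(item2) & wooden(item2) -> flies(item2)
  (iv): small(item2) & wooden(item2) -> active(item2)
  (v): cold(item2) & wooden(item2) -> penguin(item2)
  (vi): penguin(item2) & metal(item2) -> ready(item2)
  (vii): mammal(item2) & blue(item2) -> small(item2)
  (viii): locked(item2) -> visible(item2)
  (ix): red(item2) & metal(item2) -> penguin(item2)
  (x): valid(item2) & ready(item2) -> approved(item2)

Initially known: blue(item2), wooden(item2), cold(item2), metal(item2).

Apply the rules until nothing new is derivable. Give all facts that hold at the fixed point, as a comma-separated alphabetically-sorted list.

Round 1: (ii) [cold(item2) -> valid(item2)]; (v) [cold(item2) & wooden(item2) -> penguin(item2)]. New: valid(item2), penguin(item2).
Round 2: (vi) [penguin(item2) & metal(item2) -> ready(item2)]. New: ready(item2).
Round 3: (iii) [ready(item2) & wooden(item2) -> flies(item2)]; (x) [valid(item2) & ready(item2) -> approved(item2)]. New: flies(item2), approved(item2).
Round 4: (i) [flies(item2) & wooden(item2) -> small(item2)]. New: small(item2).
Round 5: (iv) [small(item2) & wooden(item2) -> active(item2)]. New: active(item2).

active(item2), approved(item2), blue(item2), cold(item2), flies(item2), metal(item2), penguin(item2), ready(item2), small(item2), valid(item2), wooden(item2)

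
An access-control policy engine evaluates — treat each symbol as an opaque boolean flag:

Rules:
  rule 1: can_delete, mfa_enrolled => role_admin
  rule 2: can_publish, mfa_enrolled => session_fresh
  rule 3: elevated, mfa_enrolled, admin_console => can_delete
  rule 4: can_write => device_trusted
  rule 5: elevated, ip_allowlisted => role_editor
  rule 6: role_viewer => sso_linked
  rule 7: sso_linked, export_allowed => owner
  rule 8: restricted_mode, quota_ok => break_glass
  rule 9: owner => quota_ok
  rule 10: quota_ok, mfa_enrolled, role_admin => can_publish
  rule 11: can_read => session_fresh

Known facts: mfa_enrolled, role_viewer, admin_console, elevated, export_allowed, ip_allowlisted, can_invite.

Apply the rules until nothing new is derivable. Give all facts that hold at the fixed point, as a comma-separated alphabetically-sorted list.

Round 1: rule 3 [elevated, mfa_enrolled, admin_console => can_delete]; rule 5 [elevated, ip_allowlisted => role_editor]; rule 6 [role_viewer => sso_linked]. Adds can_delete, role_editor, sso_linked.
Round 2: rule 1 [can_delete, mfa_enrolled => role_admin]; rule 7 [sso_linked, export_allowed => owner]. Adds role_admin, owner.
Round 3: rule 9 [owner => quota_ok]. Adds quota_ok.
Round 4: rule 10 [quota_ok, mfa_enrolled, role_admin => can_publish]. Adds can_publish.
Round 5: rule 2 [can_publish, mfa_enrolled => session_fresh]. Adds session_fresh.

admin_console, can_delete, can_invite, can_publish, elevated, export_allowed, ip_allowlisted, mfa_enrolled, owner, quota_ok, role_admin, role_editor, role_viewer, session_fresh, sso_linked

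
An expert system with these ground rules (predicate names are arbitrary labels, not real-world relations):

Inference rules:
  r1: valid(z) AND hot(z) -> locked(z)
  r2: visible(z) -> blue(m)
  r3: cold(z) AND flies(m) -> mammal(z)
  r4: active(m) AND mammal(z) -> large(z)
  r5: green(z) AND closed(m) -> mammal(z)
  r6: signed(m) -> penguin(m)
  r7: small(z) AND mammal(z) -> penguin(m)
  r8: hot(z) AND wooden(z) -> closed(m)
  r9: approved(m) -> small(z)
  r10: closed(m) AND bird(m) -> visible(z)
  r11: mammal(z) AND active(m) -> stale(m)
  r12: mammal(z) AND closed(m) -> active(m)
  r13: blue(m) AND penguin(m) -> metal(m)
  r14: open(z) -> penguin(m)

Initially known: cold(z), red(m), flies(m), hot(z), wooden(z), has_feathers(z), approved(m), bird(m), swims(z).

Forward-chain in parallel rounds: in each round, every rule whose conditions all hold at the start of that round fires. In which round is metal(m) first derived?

Round 1: r3 [cold(z) AND flies(m) -> mammal(z)]; r8 [hot(z) AND wooden(z) -> closed(m)]; r9 [approved(m) -> small(z)]. Adds mammal(z), closed(m), small(z).
Round 2: r7 [small(z) AND mammal(z) -> penguin(m)]; r10 [closed(m) AND bird(m) -> visible(z)]; r12 [mammal(z) AND closed(m) -> active(m)]. Adds penguin(m), visible(z), active(m).
Round 3: r2 [visible(z) -> blue(m)]; r4 [active(m) AND mammal(z) -> large(z)]; r11 [mammal(z) AND active(m) -> stale(m)]. Adds blue(m), large(z), stale(m).
Round 4: r13 [blue(m) AND penguin(m) -> metal(m)]. Adds metal(m).
metal(m) first appears in round 4.

4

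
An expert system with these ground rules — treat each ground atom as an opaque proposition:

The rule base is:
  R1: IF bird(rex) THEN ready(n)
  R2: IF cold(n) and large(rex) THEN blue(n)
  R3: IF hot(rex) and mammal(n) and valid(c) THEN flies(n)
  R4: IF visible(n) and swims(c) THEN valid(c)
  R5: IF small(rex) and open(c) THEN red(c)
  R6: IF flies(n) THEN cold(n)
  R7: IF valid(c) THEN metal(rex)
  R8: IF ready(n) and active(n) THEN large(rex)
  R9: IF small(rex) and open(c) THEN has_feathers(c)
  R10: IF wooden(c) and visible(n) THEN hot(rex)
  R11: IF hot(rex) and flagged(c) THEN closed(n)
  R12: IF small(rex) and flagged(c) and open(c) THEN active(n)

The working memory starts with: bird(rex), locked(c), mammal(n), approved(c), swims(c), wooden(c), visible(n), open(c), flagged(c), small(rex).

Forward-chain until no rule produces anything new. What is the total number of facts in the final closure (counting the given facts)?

Round 1 — R1, R4, R5, R9, R10, R12, derive ready(n), valid(c), red(c), has_feathers(c), hot(rex), active(n).
Round 2 — R3, R7, R8, R11, derive flies(n), metal(rex), large(rex), closed(n).
Round 3 — R6, derive cold(n).
Round 4 — R2, derive blue(n).
Closure: {active(n), approved(c), bird(rex), blue(n), closed(n), cold(n), flagged(c), flies(n), has_feathers(c), hot(rex), large(rex), locked(c), mammal(n), metal(rex), open(c), ready(n), red(c), small(rex), swims(c), valid(c), visible(n), wooden(c)} — 22 facts.

22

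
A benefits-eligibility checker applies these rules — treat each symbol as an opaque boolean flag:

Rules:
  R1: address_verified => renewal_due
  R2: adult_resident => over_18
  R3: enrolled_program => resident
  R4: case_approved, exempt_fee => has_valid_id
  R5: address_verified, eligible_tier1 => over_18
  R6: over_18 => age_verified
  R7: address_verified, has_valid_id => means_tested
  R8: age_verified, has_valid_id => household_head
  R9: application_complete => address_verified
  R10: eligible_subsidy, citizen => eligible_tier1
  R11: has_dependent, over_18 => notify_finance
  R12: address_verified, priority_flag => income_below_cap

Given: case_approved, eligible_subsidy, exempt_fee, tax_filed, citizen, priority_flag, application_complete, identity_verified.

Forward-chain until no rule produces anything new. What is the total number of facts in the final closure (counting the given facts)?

17

Round 1: R4 [case_approved, exempt_fee => has_valid_id]; R9 [application_complete => address_verified]; R10 [eligible_subsidy, citizen => eligible_tier1]. Adds has_valid_id, address_verified, eligible_tier1.
Round 2: R1 [address_verified => renewal_due]; R5 [address_verified, eligible_tier1 => over_18]; R7 [address_verified, has_valid_id => means_tested]; R12 [address_verified, priority_flag => income_below_cap]. Adds renewal_due, over_18, means_tested, income_below_cap.
Round 3: R6 [over_18 => age_verified]. Adds age_verified.
Round 4: R8 [age_verified, has_valid_id => household_head]. Adds household_head.
Closure: {address_verified, age_verified, application_complete, case_approved, citizen, eligible_subsidy, eligible_tier1, exempt_fee, has_valid_id, household_head, identity_verified, income_below_cap, means_tested, over_18, priority_flag, renewal_due, tax_filed} — 17 facts.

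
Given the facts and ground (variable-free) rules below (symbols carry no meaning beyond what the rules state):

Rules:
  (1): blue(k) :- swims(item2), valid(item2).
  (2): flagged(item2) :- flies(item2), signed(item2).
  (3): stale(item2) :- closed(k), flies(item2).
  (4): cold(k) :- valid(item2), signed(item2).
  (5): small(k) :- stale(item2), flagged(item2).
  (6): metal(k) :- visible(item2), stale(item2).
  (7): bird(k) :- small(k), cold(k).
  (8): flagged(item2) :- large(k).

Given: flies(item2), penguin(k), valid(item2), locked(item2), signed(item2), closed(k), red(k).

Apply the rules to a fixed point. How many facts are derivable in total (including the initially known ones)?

Round 1: (2) [flagged(item2) :- flies(item2), signed(item2).]; (3) [stale(item2) :- closed(k), flies(item2).]; (4) [cold(k) :- valid(item2), signed(item2).]. Adds flagged(item2), stale(item2), cold(k).
Round 2: (5) [small(k) :- stale(item2), flagged(item2).]. Adds small(k).
Round 3: (7) [bird(k) :- small(k), cold(k).]. Adds bird(k).
Closure: {bird(k), closed(k), cold(k), flagged(item2), flies(item2), locked(item2), penguin(k), red(k), signed(item2), small(k), stale(item2), valid(item2)} — 12 facts.

12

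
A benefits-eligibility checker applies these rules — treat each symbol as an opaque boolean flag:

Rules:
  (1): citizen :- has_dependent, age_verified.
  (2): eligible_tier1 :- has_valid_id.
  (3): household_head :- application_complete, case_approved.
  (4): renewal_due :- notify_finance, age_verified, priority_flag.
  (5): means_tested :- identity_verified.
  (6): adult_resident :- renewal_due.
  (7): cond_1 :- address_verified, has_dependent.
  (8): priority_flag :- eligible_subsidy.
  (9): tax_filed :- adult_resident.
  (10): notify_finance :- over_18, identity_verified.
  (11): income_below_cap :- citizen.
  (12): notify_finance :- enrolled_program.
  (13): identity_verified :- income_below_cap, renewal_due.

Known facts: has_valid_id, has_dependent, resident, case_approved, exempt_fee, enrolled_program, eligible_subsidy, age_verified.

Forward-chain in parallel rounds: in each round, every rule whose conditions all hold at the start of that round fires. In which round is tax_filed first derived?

Round 1 — (1), (2), (8), (12), derive citizen, eligible_tier1, priority_flag, notify_finance.
Round 2 — (4), (11), derive renewal_due, income_below_cap.
Round 3 — (6), (13), derive adult_resident, identity_verified.
Round 4 — (5), (9), derive means_tested, tax_filed.
tax_filed first appears in round 4.

4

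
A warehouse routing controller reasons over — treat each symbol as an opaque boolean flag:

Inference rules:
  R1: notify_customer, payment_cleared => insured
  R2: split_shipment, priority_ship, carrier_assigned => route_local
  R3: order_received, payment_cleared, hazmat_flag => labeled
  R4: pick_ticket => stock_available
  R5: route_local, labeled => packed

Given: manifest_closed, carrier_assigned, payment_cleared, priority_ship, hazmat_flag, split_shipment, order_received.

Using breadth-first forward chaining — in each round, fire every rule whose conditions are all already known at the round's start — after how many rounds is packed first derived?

Round 1 fires R2, R3, giving route_local, labeled.
Round 2 fires R5, giving packed.
packed first appears in round 2.

2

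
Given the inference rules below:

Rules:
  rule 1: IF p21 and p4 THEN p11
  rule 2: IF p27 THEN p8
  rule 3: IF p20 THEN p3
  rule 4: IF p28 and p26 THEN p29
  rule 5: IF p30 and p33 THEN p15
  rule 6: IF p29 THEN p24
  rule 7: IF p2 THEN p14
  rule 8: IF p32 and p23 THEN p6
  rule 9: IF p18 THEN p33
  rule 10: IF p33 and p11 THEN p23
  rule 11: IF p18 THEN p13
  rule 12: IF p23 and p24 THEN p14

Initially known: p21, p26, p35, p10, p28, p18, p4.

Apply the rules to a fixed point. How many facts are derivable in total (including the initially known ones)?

14

[1] rule 1 [IF p21 and p4 THEN p11]; rule 4 [IF p28 and p26 THEN p29]; rule 9 [IF p18 THEN p33]; rule 11 [IF p18 THEN p13]. ⇒ new: p11, p29, p33, p13.
[2] rule 6 [IF p29 THEN p24]; rule 10 [IF p33 and p11 THEN p23]. ⇒ new: p24, p23.
[3] rule 12 [IF p23 and p24 THEN p14]. ⇒ new: p14.
Closure: {p10, p11, p13, p14, p18, p21, p23, p24, p26, p28, p29, p33, p35, p4} — 14 facts.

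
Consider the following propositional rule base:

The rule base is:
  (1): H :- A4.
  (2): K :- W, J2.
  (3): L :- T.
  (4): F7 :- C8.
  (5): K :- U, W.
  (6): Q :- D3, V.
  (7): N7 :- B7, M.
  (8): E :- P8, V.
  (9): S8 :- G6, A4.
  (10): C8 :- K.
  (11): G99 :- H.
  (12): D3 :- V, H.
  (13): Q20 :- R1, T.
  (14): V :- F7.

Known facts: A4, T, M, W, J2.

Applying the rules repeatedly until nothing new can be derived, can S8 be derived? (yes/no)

no

Round 1 — (1), (2), (3), derive H, K, L.
Round 2 — (10), (11), derive C8, G99.
Round 3 — (4), derive F7.
Round 4 — (14), derive V.
Round 5 — (12), derive D3.
Round 6 — (6), derive Q.
Fixed point reached. S8 is concluded only by (9); (9) needs G6 (never derived).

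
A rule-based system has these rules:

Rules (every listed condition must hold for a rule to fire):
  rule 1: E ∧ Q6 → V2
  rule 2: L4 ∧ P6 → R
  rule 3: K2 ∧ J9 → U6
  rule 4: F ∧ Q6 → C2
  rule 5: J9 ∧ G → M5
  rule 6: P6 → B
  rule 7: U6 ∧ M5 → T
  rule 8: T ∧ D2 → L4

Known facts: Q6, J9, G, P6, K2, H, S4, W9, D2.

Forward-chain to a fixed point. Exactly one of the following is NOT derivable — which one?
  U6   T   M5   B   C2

C2

Round 1 fires rule 3, rule 5, rule 6, giving U6, M5, B.
Round 2 fires rule 7, giving T.
Round 3 fires rule 8, giving L4.
Round 4 fires rule 2, giving R.
Derived: B (round 1), T (round 2), U6 (round 1), M5 (round 1). C2 never appears in any round.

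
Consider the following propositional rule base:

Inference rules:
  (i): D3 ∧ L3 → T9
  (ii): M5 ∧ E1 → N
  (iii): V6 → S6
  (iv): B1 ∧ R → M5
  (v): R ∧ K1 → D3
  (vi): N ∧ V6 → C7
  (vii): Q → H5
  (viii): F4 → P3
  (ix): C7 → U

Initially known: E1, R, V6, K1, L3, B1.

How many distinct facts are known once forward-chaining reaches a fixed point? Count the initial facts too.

Round 1 — (iii), (iv), (v), derive S6, M5, D3.
Round 2 — (i), (ii), derive T9, N.
Round 3 — (vi), derive C7.
Round 4 — (ix), derive U.
Closure: {B1, C7, D3, E1, K1, L3, M5, N, R, S6, T9, U, V6} — 13 facts.

13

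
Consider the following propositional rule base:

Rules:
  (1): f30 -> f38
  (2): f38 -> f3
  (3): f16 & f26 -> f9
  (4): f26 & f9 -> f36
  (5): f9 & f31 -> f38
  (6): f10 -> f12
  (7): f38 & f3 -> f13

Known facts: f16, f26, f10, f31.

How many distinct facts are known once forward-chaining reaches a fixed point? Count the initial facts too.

Round 1 — (3), (6), derive f9, f12.
Round 2 — (4), (5), derive f36, f38.
Round 3 — (2), derive f3.
Round 4 — (7), derive f13.
Closure: {f10, f12, f13, f16, f26, f3, f31, f36, f38, f9} — 10 facts.

10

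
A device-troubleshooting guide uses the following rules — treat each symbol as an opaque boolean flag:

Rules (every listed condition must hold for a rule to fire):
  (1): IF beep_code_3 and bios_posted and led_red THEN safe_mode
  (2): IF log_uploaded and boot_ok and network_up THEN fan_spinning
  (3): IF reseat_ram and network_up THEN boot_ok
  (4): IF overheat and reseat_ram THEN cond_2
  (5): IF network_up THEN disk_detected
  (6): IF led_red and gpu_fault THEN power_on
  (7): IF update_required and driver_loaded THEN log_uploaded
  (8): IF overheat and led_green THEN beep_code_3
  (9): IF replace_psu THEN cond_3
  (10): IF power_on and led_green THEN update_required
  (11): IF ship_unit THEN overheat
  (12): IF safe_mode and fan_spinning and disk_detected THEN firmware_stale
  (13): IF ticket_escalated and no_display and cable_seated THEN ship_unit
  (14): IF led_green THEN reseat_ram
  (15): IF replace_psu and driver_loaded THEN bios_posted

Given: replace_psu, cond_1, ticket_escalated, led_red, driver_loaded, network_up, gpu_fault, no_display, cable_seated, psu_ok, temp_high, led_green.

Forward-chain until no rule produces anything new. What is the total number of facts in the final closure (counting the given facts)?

27

[1] (5) [IF network_up THEN disk_detected]; (6) [IF led_red and gpu_fault THEN power_on]; (9) [IF replace_psu THEN cond_3]; (13) [IF ticket_escalated and no_display and cable_seated THEN ship_unit]; (14) [IF led_green THEN reseat_ram]; (15) [IF replace_psu and driver_loaded THEN bios_posted]. ⇒ new: disk_detected, power_on, cond_3, ship_unit, reseat_ram, bios_posted.
[2] (3) [IF reseat_ram and network_up THEN boot_ok]; (10) [IF power_on and led_green THEN update_required]; (11) [IF ship_unit THEN overheat]. ⇒ new: boot_ok, update_required, overheat.
[3] (4) [IF overheat and reseat_ram THEN cond_2]; (7) [IF update_required and driver_loaded THEN log_uploaded]; (8) [IF overheat and led_green THEN beep_code_3]. ⇒ new: cond_2, log_uploaded, beep_code_3.
[4] (1) [IF beep_code_3 and bios_posted and led_red THEN safe_mode]; (2) [IF log_uploaded and boot_ok and network_up THEN fan_spinning]. ⇒ new: safe_mode, fan_spinning.
[5] (12) [IF safe_mode and fan_spinning and disk_detected THEN firmware_stale]. ⇒ new: firmware_stale.
Closure: {beep_code_3, bios_posted, boot_ok, cable_seated, cond_1, cond_2, cond_3, disk_detected, driver_loaded, fan_spinning, firmware_stale, gpu_fault, led_green, led_red, log_uploaded, network_up, no_display, overheat, power_on, psu_ok, replace_psu, reseat_ram, safe_mode, ship_unit, temp_high, ticket_escalated, update_required} — 27 facts.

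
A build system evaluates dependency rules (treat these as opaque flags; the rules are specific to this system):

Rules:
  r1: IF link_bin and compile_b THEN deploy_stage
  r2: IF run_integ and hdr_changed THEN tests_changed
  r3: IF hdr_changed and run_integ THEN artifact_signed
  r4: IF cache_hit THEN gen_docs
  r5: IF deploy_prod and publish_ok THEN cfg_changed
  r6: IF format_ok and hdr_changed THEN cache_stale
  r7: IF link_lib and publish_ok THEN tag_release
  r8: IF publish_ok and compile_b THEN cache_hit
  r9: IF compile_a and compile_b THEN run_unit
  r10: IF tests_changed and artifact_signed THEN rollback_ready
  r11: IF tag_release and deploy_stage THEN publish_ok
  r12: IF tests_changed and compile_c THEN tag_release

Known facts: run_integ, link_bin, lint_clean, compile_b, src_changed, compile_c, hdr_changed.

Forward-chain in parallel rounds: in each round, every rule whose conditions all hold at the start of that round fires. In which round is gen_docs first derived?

Round 1: r1 [IF link_bin and compile_b THEN deploy_stage]; r2 [IF run_integ and hdr_changed THEN tests_changed]; r3 [IF hdr_changed and run_integ THEN artifact_signed]. New: deploy_stage, tests_changed, artifact_signed.
Round 2: r10 [IF tests_changed and artifact_signed THEN rollback_ready]; r12 [IF tests_changed and compile_c THEN tag_release]. New: rollback_ready, tag_release.
Round 3: r11 [IF tag_release and deploy_stage THEN publish_ok]. New: publish_ok.
Round 4: r8 [IF publish_ok and compile_b THEN cache_hit]. New: cache_hit.
Round 5: r4 [IF cache_hit THEN gen_docs]. New: gen_docs.
gen_docs first appears in round 5.

5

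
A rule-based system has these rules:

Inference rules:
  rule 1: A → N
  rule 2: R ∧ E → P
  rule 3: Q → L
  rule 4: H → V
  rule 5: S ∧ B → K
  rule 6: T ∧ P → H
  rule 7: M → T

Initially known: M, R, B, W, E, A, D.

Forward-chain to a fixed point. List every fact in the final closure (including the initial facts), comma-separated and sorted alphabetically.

A, B, D, E, H, M, N, P, R, T, V, W

Round 1 — rule 1, rule 2, rule 7, derive N, P, T.
Round 2 — rule 6, derive H.
Round 3 — rule 4, derive V.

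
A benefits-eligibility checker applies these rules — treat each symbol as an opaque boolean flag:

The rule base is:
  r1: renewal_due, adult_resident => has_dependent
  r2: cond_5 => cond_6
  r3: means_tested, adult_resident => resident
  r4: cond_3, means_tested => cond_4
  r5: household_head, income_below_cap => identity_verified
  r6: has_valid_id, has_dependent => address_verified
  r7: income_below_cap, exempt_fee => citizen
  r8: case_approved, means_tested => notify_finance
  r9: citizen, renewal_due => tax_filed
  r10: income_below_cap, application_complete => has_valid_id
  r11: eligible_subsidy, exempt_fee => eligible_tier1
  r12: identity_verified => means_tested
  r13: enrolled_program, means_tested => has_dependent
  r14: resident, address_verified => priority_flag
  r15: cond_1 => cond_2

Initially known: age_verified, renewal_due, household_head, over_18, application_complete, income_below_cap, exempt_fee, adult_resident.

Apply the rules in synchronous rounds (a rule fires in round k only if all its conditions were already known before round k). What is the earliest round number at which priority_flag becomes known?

Round 1: r1 [renewal_due, adult_resident => has_dependent]; r5 [household_head, income_below_cap => identity_verified]; r7 [income_below_cap, exempt_fee => citizen]; r10 [income_below_cap, application_complete => has_valid_id]. New: has_dependent, identity_verified, citizen, has_valid_id.
Round 2: r6 [has_valid_id, has_dependent => address_verified]; r9 [citizen, renewal_due => tax_filed]; r12 [identity_verified => means_tested]. New: address_verified, tax_filed, means_tested.
Round 3: r3 [means_tested, adult_resident => resident]. New: resident.
Round 4: r14 [resident, address_verified => priority_flag]. New: priority_flag.
priority_flag first appears in round 4.

4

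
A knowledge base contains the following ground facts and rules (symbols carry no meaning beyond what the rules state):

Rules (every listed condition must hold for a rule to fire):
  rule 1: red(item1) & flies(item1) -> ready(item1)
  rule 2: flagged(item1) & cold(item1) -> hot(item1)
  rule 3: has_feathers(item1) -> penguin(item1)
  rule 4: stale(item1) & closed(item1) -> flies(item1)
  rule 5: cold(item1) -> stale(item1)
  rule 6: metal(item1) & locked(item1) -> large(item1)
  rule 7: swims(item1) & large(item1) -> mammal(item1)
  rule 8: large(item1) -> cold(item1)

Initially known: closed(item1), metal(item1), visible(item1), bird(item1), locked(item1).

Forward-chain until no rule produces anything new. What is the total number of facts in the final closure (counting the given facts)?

9

Round 1 fires rule 6, giving large(item1).
Round 2 fires rule 8, giving cold(item1).
Round 3 fires rule 5, giving stale(item1).
Round 4 fires rule 4, giving flies(item1).
Closure: {bird(item1), closed(item1), cold(item1), flies(item1), large(item1), locked(item1), metal(item1), stale(item1), visible(item1)} — 9 facts.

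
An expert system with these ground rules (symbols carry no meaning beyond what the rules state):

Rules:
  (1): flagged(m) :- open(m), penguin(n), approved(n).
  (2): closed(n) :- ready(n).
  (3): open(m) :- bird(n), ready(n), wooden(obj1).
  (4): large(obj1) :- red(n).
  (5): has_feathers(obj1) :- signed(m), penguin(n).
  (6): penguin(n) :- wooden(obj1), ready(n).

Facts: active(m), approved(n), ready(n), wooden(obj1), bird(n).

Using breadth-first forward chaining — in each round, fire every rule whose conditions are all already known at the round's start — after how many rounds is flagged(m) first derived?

2

[1] (2) [closed(n) :- ready(n).]; (3) [open(m) :- bird(n), ready(n), wooden(obj1).]; (6) [penguin(n) :- wooden(obj1), ready(n).]. ⇒ new: closed(n), open(m), penguin(n).
[2] (1) [flagged(m) :- open(m), penguin(n), approved(n).]. ⇒ new: flagged(m).
flagged(m) first appears in round 2.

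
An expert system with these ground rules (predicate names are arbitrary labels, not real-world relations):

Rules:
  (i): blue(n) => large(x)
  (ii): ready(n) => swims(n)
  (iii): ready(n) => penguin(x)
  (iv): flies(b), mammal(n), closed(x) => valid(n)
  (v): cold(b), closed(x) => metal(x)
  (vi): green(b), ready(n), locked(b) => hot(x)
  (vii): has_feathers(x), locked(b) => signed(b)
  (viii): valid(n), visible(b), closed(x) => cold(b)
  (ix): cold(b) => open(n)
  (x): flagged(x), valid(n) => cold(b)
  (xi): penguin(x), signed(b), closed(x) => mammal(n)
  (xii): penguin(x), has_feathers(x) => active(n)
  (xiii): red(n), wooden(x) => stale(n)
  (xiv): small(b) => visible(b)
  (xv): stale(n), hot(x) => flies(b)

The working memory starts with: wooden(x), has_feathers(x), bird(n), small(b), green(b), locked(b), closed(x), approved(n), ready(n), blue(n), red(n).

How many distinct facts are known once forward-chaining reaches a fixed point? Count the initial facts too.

25

[1] (i) [blue(n) => large(x)]; (ii) [ready(n) => swims(n)]; (iii) [ready(n) => penguin(x)]; (vi) [green(b), ready(n), locked(b) => hot(x)]; (vii) [has_feathers(x), locked(b) => signed(b)]; (xiii) [red(n), wooden(x) => stale(n)]; (xiv) [small(b) => visible(b)]. ⇒ new: large(x), swims(n), penguin(x), hot(x), signed(b), stale(n), visible(b).
[2] (xi) [penguin(x), signed(b), closed(x) => mammal(n)]; (xii) [penguin(x), has_feathers(x) => active(n)]; (xv) [stale(n), hot(x) => flies(b)]. ⇒ new: mammal(n), active(n), flies(b).
[3] (iv) [flies(b), mammal(n), closed(x) => valid(n)]. ⇒ new: valid(n).
[4] (viii) [valid(n), visible(b), closed(x) => cold(b)]. ⇒ new: cold(b).
[5] (v) [cold(b), closed(x) => metal(x)]; (ix) [cold(b) => open(n)]. ⇒ new: metal(x), open(n).
Closure: {active(n), approved(n), bird(n), blue(n), closed(x), cold(b), flies(b), green(b), has_feathers(x), hot(x), large(x), locked(b), mammal(n), metal(x), open(n), penguin(x), ready(n), red(n), signed(b), small(b), stale(n), swims(n), valid(n), visible(b), wooden(x)} — 25 facts.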